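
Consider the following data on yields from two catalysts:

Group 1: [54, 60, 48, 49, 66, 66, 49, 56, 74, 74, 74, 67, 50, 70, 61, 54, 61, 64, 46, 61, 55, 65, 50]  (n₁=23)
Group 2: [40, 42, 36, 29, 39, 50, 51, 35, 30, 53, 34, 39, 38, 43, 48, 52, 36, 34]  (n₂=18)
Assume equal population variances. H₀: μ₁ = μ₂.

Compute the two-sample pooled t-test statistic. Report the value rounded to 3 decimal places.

test statistic = 7.335

x̄₁=59.739, s₁=8.910, n₁=23
x̄₂=40.500, s₂=7.524, n₂=18
s_p² = [22·8.910² + 17·7.524²]/39 = 69.4599
SE = √(s_p²·(1/23+1/18)) = 2.6228
t = (59.739−40.500)/2.6228 = 7.3354
df = 39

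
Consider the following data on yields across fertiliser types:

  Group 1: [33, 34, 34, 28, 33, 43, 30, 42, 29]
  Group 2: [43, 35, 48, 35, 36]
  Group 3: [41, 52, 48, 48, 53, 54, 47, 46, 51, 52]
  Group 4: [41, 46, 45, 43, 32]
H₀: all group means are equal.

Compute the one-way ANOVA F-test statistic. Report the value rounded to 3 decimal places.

Group means [34.00, 39.40, 49.20, 41.40], grand mean 41.448
SSB = Σnᵢ(x̄ᵢ−x̄)² = 1121.172; SSW = ΣΣ(x−x̄ᵢ)² = 628.000
MSB = 1121.172/3 = 373.7241; MSW = 628.000/25 = 25.1200
F = MSB/MSW = 14.8776
df = (3, 25)

test statistic = 14.878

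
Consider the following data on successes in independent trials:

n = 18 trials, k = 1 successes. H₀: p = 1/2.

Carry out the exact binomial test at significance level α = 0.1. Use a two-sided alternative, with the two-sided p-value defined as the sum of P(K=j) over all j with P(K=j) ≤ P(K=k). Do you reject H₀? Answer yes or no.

reject H₀: yes

Exact binomial: n=18, k=1, p₀=1/2=0.5000
P(X=j) = C(n,j)·p₀^j·(1−p₀)^(n−j); p = Σ P(X=j) over j with P(X=j) ≤ P(X=1)
p-value (two-sided) = 0.00014
At α=0.1: p < α → reject H₀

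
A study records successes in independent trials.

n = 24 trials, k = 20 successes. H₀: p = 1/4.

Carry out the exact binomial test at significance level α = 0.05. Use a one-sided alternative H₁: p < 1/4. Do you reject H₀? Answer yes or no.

reject H₀: no

Exact binomial: n=24, k=20, p₀=1/4=0.2500
P(X≤20) from Σ C(n,i)·p₀^i·(1−p₀)^(n−i)
p-value (one-sided, H₁ less) = 1.00000
At α=0.05: p ≥ α → fail to reject H₀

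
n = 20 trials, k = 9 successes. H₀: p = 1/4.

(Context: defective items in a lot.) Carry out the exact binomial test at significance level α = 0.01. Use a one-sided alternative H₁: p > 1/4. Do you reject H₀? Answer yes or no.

Exact binomial: n=20, k=9, p₀=1/4=0.2500
P(X≥9) from Σ C(n,i)·p₀^i·(1−p₀)^(n−i)
p-value (one-sided, H₁ greater) = 0.04093
At α=0.01: p ≥ α → fail to reject H₀

reject H₀: no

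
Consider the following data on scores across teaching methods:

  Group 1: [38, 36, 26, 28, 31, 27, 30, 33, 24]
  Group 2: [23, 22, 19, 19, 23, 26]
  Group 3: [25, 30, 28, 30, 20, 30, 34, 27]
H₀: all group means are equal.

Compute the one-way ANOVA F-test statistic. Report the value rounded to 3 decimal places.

Group means [30.33, 22.00, 28.00], grand mean 27.348
SSB = Σnᵢ(x̄ᵢ−x̄)² = 255.217; SSW = ΣΣ(x−x̄ᵢ)² = 332.000
MSB = 255.217/2 = 127.6087; MSW = 332.000/20 = 16.6000
F = MSB/MSW = 7.6873
df = (2, 20)

test statistic = 7.687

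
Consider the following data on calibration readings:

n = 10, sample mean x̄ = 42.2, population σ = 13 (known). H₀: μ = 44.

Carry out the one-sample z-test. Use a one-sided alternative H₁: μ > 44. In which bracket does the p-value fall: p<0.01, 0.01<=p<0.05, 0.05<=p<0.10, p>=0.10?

p-value bracket: p>=0.10

SE = σ/√n = 13/√10 = 4.1110
z = (x̄−μ₀)/SE = (42.2−44)/4.1110 = -0.4379
p-value (one-sided, H₁ greater) = 0.66925
→ bracket: p>=0.10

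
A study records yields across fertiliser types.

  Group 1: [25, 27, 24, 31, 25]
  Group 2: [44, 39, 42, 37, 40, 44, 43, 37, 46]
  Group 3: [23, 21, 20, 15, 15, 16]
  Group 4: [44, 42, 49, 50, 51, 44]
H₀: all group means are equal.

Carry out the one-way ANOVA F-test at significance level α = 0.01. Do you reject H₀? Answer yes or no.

reject H₀: yes

Group means [26.40, 41.33, 18.33, 46.67], grand mean 34.385
SSB = Σnᵢ(x̄ᵢ−x̄)² = 3204.287; SSW = ΣΣ(x−x̄ᵢ)² = 245.867
MSB = 3204.287/3 = 1068.0957; MSW = 245.867/22 = 11.1758
F = MSB/MSW = 95.5726
df = (3, 22)
p-value (upper-tail) = 0.00000
At α=0.01: p < α → reject H₀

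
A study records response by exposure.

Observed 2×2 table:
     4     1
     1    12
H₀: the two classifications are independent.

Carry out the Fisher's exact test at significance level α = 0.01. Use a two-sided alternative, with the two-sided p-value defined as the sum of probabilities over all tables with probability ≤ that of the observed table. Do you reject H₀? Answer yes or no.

Margins: r₁=5, r₂=13, c₁=5, c₂=13, n=18
p_obs = C(5,4)·C(13,1)/C(18,5); sum pmf over tables with pmf ≤ p_obs
p-value (two-sided) = 0.00770
At α=0.01: p < α → reject H₀

reject H₀: yes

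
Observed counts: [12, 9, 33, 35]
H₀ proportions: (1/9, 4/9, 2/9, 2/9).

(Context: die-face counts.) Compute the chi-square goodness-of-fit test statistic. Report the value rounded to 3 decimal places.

n = 89; E_i = n·p_i = [9.89, 39.56, 19.78, 19.78]
χ² = (12−9.89)²/9.89 + (9−39.56)²/39.56 + (33−19.78)²/19.78 + (35−19.78)²/19.78 = 44.6096
df = 3

test statistic = 44.610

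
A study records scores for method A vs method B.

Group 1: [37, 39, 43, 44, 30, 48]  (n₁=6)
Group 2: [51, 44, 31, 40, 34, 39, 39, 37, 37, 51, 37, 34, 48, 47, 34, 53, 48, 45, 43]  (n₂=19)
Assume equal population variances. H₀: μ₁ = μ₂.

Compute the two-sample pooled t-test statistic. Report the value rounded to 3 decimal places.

x̄₁=40.167, s₁=6.306, n₁=6
x̄₂=41.684, s₂=6.675, n₂=19
s_p² = [5·6.306² + 18·6.675²]/23 = 43.5191
SE = √(s_p²·(1/6+1/19)) = 3.0893
t = (40.167−41.684)/3.0893 = -0.4912
df = 23

test statistic = -0.491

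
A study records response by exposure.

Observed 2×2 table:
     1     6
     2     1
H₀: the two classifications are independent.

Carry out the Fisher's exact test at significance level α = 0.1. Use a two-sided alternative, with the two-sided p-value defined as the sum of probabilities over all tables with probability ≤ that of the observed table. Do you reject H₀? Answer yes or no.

reject H₀: no

Margins: r₁=7, r₂=3, c₁=3, c₂=7, n=10
p_obs = C(7,1)·C(3,2)/C(10,3); sum pmf over tables with pmf ≤ p_obs
p-value (two-sided) = 0.18333
At α=0.1: p ≥ α → fail to reject H₀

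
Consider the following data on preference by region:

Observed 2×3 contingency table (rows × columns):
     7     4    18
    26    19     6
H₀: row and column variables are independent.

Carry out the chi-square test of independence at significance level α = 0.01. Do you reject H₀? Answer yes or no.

reject H₀: yes

Row totals [29, 51], col totals [33, 23, 24], n=80
χ² = (7−11.96)²/11.96 + (4−8.34)²/8.34 + (18−8.70)²/8.70 + (26−21.04)²/21.04 + (19−14.66)²/14.66 + (6−15.30)²/15.30 = 22.3632
df = 2
p-value (upper-tail) = 0.00001
At α=0.01: p < α → reject H₀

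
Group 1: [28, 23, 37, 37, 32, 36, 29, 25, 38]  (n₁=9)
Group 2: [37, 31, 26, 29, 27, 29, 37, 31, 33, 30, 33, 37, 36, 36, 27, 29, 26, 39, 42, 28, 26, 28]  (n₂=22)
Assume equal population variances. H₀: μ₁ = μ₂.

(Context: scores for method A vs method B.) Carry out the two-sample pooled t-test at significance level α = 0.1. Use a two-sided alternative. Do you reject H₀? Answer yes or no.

x̄₁=31.667, s₁=5.657, n₁=9
x̄₂=31.682, s₂=4.775, n₂=22
s_p² = [8·5.657² + 21·4.775²]/29 = 25.3370
SE = √(s_p²·(1/9+1/22)) = 1.9917
t = (31.667−31.682)/1.9917 = -0.0076
df = 29
p-value (two-sided) = 0.99398
At α=0.1: p ≥ α → fail to reject H₀

reject H₀: no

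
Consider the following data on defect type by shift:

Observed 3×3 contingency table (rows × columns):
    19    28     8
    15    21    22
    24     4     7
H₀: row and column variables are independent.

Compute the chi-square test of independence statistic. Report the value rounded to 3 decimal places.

test statistic = 26.589

Row totals [55, 58, 35], col totals [58, 53, 37], n=148
χ² = (19−21.55)²/21.55 + (28−19.70)²/19.70 + (8−13.75)²/13.75 + (15−22.73)²/22.73 + (21−20.77)²/20.77 + (22−14.50)²/14.50 + (24−13.72)²/13.72 + (4−12.53)²/12.53 + (7−8.75)²/8.75 = 26.5894
df = 4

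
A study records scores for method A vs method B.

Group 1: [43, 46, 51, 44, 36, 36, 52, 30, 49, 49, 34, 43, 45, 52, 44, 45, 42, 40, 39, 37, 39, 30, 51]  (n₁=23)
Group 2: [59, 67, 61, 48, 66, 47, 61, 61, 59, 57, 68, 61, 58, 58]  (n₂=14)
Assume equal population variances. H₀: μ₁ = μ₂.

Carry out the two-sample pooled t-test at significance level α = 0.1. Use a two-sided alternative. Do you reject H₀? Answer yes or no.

x̄₁=42.478, s₁=6.639, n₁=23
x̄₂=59.357, s₂=6.071, n₂=14
s_p² = [22·6.639² + 13·6.071²]/35 = 41.3987
SE = √(s_p²·(1/23+1/14)) = 2.1811
t = (42.478−59.357)/2.1811 = -7.7389
df = 35
p-value (two-sided) = 0.00000
At α=0.1: p < α → reject H₀

reject H₀: yes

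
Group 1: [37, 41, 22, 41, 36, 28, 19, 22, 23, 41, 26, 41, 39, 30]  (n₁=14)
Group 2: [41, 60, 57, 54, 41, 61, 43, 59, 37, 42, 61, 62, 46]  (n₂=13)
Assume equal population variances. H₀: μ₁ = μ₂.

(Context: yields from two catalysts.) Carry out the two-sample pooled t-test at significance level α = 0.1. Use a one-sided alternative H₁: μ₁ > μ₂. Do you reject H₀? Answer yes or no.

reject H₀: no

x̄₁=31.857, s₁=8.411, n₁=14
x̄₂=51.077, s₂=9.473, n₂=13
s_p² = [13·8.411² + 12·9.473²]/25 = 79.8655
SE = √(s_p²·(1/14+1/13)) = 3.4421
t = (31.857−51.077)/3.4421 = -5.5837
df = 25
p-value (one-sided, H₁ greater) = 1.00000
At α=0.1: p ≥ α → fail to reject H₀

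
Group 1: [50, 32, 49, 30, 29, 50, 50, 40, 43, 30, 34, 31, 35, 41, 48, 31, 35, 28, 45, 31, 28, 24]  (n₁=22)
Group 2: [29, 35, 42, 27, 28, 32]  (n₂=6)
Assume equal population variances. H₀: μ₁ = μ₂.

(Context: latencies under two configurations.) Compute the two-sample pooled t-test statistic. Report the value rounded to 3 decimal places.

test statistic = 1.298

x̄₁=37.000, s₁=8.563, n₁=22
x̄₂=32.167, s₂=5.636, n₂=6
s_p² = [21·8.563² + 5·5.636²]/26 = 65.3397
SE = √(s_p²·(1/22+1/6)) = 3.7229
t = (37.000−32.167)/3.7229 = 1.2983
df = 26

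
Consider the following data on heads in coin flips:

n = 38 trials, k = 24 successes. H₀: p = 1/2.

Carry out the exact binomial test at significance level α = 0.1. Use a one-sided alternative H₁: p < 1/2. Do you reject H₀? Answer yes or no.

Exact binomial: n=38, k=24, p₀=1/2=0.5000
P(X≤24) from Σ C(n,i)·p₀^i·(1−p₀)^(n−i)
p-value (one-sided, H₁ less) = 0.96352
At α=0.1: p ≥ α → fail to reject H₀

reject H₀: no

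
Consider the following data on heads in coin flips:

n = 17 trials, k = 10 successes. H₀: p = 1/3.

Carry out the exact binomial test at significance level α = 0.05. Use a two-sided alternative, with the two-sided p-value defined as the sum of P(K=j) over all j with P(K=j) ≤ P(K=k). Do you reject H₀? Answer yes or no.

reject H₀: yes

Exact binomial: n=17, k=10, p₀=1/3=0.3333
P(X=j) = C(n,j)·p₀^j·(1−p₀)^(n−j); p = Σ P(X=j) over j with P(X=j) ≤ P(X=10)
p-value (two-sided) = 0.03693
At α=0.05: p < α → reject H₀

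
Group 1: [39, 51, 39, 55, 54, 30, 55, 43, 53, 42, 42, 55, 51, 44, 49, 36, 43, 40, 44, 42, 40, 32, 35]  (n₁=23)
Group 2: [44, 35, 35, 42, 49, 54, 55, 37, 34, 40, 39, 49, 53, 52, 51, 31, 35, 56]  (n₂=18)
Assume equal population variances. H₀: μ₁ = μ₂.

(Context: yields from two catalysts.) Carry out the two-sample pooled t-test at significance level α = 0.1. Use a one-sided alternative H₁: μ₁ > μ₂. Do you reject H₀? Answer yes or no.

x̄₁=44.087, s₁=7.531, n₁=23
x̄₂=43.944, s₂=8.454, n₂=18
s_p² = [22·7.531² + 17·8.454²]/39 = 63.1480
SE = √(s_p²·(1/23+1/18)) = 2.5008
t = (44.087−43.944)/2.5008 = 0.0570
df = 39
p-value (one-sided, H₁ greater) = 0.47742
At α=0.1: p ≥ α → fail to reject H₀

reject H₀: no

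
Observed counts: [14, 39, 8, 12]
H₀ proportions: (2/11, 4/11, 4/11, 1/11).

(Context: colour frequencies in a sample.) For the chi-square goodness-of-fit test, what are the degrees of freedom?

degrees of freedom = 3

df = k − 1 = 4 − 1 = 3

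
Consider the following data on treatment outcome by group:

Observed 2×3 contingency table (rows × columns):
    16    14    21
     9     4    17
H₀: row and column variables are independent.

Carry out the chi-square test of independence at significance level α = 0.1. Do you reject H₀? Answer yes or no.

reject H₀: no

Row totals [51, 30], col totals [25, 18, 38], n=81
χ² = (16−15.74)²/15.74 + (14−11.33)²/11.33 + (21−23.93)²/23.93 + (9−9.26)²/9.26 + (4−6.67)²/6.67 + (17−14.07)²/14.07 = 2.6717
df = 2
p-value (upper-tail) = 0.26293
At α=0.1: p ≥ α → fail to reject H₀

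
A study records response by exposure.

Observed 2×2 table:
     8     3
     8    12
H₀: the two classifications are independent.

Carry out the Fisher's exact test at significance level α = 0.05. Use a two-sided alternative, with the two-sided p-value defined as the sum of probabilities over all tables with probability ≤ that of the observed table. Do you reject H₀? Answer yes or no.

reject H₀: no

Margins: r₁=11, r₂=20, c₁=16, c₂=15, n=31
p_obs = C(11,8)·C(20,8)/C(31,16); sum pmf over tables with pmf ≤ p_obs
p-value (two-sided) = 0.13505
At α=0.05: p ≥ α → fail to reject H₀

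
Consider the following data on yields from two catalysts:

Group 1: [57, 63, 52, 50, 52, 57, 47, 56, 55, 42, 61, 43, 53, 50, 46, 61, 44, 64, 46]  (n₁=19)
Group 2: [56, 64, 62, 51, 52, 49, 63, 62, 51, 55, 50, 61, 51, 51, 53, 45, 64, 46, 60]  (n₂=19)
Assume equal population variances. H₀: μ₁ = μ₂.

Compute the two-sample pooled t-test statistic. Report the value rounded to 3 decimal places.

x̄₁=52.579, s₁=6.858, n₁=19
x̄₂=55.053, s₂=6.258, n₂=19
s_p² = [18·6.858² + 18·6.258²]/36 = 43.0994
SE = √(s_p²·(1/19+1/19)) = 2.1300
t = (52.579−55.053)/2.1300 = -1.1614
df = 36

test statistic = -1.161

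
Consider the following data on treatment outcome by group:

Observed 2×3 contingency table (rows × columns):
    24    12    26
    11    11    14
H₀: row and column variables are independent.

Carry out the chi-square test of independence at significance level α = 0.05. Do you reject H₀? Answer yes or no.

Row totals [62, 36], col totals [35, 23, 40], n=98
χ² = (24−22.14)²/22.14 + (12−14.55)²/14.55 + (26−25.31)²/25.31 + (11−12.86)²/12.86 + (11−8.45)²/8.45 + (14−14.69)²/14.69 = 1.6933
df = 2
p-value (upper-tail) = 0.42885
At α=0.05: p ≥ α → fail to reject H₀

reject H₀: no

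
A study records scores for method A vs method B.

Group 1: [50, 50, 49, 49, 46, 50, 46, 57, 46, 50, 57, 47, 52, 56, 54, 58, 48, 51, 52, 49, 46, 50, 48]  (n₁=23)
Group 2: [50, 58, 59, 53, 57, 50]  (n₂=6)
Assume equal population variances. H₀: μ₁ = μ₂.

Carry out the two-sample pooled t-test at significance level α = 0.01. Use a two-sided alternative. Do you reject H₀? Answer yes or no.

x̄₁=50.478, s₁=3.703, n₁=23
x̄₂=54.500, s₂=4.037, n₂=6
s_p² = [22·3.703² + 5·4.037²]/27 = 14.1940
SE = √(s_p²·(1/23+1/6)) = 1.7271
t = (50.478−54.500)/1.7271 = -2.3286
df = 27
p-value (two-sided) = 0.02761
At α=0.01: p ≥ α → fail to reject H₀

reject H₀: no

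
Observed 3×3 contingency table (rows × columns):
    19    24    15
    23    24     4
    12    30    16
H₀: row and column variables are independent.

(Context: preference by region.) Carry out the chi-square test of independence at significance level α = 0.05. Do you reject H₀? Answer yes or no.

reject H₀: yes

Row totals [58, 51, 58], col totals [54, 78, 35], n=167
χ² = (19−18.75)²/18.75 + (24−27.09)²/27.09 + (15−12.16)²/12.16 + (23−16.49)²/16.49 + (24−23.82)²/23.82 + (4−10.69)²/10.69 + (12−18.75)²/18.75 + (30−27.09)²/27.09 + (16−12.16)²/12.16 = 11.7382
df = 4
p-value (upper-tail) = 0.01941
At α=0.05: p < α → reject H₀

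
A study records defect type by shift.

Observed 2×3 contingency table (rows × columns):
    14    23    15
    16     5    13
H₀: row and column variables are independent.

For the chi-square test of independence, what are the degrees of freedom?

df = (r−1)(c−1) = (2−1)·(3−1) = 2

degrees of freedom = 2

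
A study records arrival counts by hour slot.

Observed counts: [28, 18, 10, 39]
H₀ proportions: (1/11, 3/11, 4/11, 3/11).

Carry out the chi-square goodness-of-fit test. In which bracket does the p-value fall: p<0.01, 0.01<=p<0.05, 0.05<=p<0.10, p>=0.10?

p-value bracket: p<0.01

n = 95; E_i = n·p_i = [8.64, 25.91, 34.55, 25.91]
χ² = (28−8.64)²/8.64 + (18−25.91)²/25.91 + (10−34.55)²/34.55 + (39−25.91)²/25.91 = 69.8842
df = 3
p-value (upper-tail) = 0.00000
→ bracket: p<0.01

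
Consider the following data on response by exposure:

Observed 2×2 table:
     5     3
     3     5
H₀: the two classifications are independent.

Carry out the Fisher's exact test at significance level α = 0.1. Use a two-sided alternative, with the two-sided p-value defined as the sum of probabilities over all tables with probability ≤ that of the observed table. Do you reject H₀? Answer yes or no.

reject H₀: no

Margins: r₁=8, r₂=8, c₁=8, c₂=8, n=16
p_obs = C(8,5)·C(8,3)/C(16,8); sum pmf over tables with pmf ≤ p_obs
p-value (two-sided) = 0.61927
At α=0.1: p ≥ α → fail to reject H₀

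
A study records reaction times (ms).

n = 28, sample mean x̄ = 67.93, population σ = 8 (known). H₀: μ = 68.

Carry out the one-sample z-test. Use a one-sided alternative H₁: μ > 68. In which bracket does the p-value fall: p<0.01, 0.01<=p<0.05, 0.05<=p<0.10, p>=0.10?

SE = σ/√n = 8/√28 = 1.5119
z = (x̄−μ₀)/SE = (67.93−68)/1.5119 = -0.0463
p-value (one-sided, H₁ greater) = 0.51846
→ bracket: p>=0.10

p-value bracket: p>=0.10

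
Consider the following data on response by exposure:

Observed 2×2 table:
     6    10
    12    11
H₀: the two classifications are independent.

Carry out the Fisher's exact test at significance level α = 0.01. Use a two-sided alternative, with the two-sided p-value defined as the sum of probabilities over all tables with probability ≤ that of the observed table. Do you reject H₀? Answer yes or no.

Margins: r₁=16, r₂=23, c₁=18, c₂=21, n=39
p_obs = C(16,6)·C(23,12)/C(39,18); sum pmf over tables with pmf ≤ p_obs
p-value (two-sided) = 0.51584
At α=0.01: p ≥ α → fail to reject H₀

reject H₀: no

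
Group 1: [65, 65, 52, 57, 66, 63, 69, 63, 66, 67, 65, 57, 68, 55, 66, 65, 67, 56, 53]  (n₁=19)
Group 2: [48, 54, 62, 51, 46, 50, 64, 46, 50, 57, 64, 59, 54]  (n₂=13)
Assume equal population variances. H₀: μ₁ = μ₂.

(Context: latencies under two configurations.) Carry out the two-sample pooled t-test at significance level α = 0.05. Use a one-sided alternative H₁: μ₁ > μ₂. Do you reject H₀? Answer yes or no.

reject H₀: yes

x̄₁=62.368, s₁=5.449, n₁=19
x̄₂=54.231, s₂=6.470, n₂=13
s_p² = [18·5.449² + 12·6.470²]/30 = 34.5576
SE = √(s_p²·(1/19+1/13)) = 2.1159
t = (62.368−54.231)/2.1159 = 3.8459
df = 30
p-value (one-sided, H₁ greater) = 0.00029
At α=0.05: p < α → reject H₀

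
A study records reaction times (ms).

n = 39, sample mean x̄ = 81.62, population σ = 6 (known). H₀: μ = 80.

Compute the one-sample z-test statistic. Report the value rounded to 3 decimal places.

test statistic = 1.686

SE = σ/√n = 6/√39 = 0.9608
z = (x̄−μ₀)/SE = (81.62−80)/0.9608 = 1.6861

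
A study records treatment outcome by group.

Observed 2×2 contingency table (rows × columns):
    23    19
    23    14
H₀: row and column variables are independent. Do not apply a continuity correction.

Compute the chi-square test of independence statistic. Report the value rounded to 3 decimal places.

Row totals [42, 37], col totals [46, 33], n=79
χ² = (23−24.46)²/24.46 + (19−17.54)²/17.54 + (23−21.54)²/21.54 + (14−15.46)²/15.46 = 0.4429
df = 1

test statistic = 0.443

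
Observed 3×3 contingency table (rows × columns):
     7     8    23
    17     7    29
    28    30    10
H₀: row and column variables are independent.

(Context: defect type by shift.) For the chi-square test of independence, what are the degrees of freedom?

df = (r−1)(c−1) = (3−1)·(3−1) = 4

degrees of freedom = 4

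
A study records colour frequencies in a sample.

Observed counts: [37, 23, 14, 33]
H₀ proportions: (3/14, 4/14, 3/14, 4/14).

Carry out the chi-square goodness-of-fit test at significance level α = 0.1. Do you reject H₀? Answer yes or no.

reject H₀: yes

n = 107; E_i = n·p_i = [22.93, 30.57, 22.93, 30.57]
χ² = (37−22.93)²/22.93 + (23−30.57)²/30.57 + (14−22.93)²/22.93 + (33−30.57)²/30.57 = 14.1807
df = 3
p-value (upper-tail) = 0.00267
At α=0.1: p < α → reject H₀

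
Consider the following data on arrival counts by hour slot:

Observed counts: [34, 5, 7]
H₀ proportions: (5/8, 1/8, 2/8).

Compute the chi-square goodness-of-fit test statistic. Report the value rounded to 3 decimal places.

n = 46; E_i = n·p_i = [28.75, 5.75, 11.50]
χ² = (34−28.75)²/28.75 + (5−5.75)²/5.75 + (7−11.50)²/11.50 = 2.8174
df = 2

test statistic = 2.817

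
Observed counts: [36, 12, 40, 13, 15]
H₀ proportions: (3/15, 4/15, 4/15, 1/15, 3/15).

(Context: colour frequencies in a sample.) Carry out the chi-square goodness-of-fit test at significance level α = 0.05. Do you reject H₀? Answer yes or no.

reject H₀: yes

n = 116; E_i = n·p_i = [23.20, 30.93, 30.93, 7.73, 23.20]
χ² = (36−23.20)²/23.20 + (12−30.93)²/30.93 + (40−30.93)²/30.93 + (13−7.73)²/7.73 + (15−23.20)²/23.20 = 27.7931
df = 4
p-value (upper-tail) = 0.00001
At α=0.05: p < α → reject H₀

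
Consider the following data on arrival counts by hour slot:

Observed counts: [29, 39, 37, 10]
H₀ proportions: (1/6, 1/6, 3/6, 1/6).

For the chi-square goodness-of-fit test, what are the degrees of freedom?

degrees of freedom = 3

df = k − 1 = 4 − 1 = 3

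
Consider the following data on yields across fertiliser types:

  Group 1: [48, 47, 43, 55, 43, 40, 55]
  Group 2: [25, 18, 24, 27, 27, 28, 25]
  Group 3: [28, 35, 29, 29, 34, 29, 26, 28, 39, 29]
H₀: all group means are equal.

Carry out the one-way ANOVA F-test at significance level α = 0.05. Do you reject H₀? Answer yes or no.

Group means [47.29, 24.86, 30.60], grand mean 33.792
SSB = Σnᵢ(x̄ᵢ−x̄)² = 1935.273; SSW = ΣΣ(x−x̄ᵢ)² = 422.686
MSB = 1935.273/2 = 967.6363; MSW = 422.686/21 = 20.1279
F = MSB/MSW = 48.0744
df = (2, 21)
p-value (upper-tail) = 0.00000
At α=0.05: p < α → reject H₀

reject H₀: yes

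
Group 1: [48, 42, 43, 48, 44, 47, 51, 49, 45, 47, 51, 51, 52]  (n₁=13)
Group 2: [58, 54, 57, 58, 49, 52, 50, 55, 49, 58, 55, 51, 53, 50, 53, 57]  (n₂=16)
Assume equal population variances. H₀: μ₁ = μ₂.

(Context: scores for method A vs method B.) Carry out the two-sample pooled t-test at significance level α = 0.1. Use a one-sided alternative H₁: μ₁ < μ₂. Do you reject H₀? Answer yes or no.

reject H₀: yes

x̄₁=47.538, s₁=3.282, n₁=13
x̄₂=53.688, s₂=3.301, n₂=16
s_p² = [12·3.282² + 15·3.301²]/27 = 10.8396
SE = √(s_p²·(1/13+1/16)) = 1.2293
t = (47.538−53.688)/1.2293 = -5.0019
df = 27
p-value (one-sided, H₁ less) = 0.00002
At α=0.1: p < α → reject H₀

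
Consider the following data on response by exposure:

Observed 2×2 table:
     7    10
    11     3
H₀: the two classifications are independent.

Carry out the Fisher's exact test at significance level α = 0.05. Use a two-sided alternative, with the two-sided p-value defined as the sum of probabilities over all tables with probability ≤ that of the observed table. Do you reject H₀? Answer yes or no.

Margins: r₁=17, r₂=14, c₁=18, c₂=13, n=31
p_obs = C(17,7)·C(14,11)/C(31,18); sum pmf over tables with pmf ≤ p_obs
p-value (two-sided) = 0.06686
At α=0.05: p ≥ α → fail to reject H₀

reject H₀: no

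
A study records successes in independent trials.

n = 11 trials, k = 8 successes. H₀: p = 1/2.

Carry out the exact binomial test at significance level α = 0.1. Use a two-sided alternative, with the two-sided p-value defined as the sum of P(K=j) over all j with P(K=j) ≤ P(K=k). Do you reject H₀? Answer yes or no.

Exact binomial: n=11, k=8, p₀=1/2=0.5000
P(X=j) = C(n,j)·p₀^j·(1−p₀)^(n−j); p = Σ P(X=j) over j with P(X=j) ≤ P(X=8)
p-value (two-sided) = 0.22656
At α=0.1: p ≥ α → fail to reject H₀

reject H₀: no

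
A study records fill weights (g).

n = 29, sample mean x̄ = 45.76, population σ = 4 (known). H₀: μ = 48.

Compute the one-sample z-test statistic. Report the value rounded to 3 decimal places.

test statistic = -3.016

SE = σ/√n = 4/√29 = 0.7428
z = (x̄−μ₀)/SE = (45.76−48)/0.7428 = -3.0157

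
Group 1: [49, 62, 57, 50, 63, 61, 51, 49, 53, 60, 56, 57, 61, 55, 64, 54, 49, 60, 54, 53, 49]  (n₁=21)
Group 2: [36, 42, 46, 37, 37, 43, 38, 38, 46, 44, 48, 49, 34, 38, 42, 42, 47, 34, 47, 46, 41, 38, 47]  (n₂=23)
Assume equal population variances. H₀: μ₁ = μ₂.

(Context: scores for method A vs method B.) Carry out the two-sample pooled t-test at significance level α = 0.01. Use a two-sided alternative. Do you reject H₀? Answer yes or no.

reject H₀: yes

x̄₁=55.571, s₁=5.065, n₁=21
x̄₂=41.739, s₂=4.721, n₂=23
s_p² = [20·5.065² + 22·4.721²]/42 = 23.8947
SE = √(s_p²·(1/21+1/23)) = 1.4754
t = (55.571−41.739)/1.4754 = 9.3754
df = 42
p-value (two-sided) = 0.00000
At α=0.01: p < α → reject H₀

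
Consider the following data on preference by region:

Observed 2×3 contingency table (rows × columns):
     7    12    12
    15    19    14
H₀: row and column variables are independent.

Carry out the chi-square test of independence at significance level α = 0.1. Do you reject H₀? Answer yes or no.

reject H₀: no

Row totals [31, 48], col totals [22, 31, 26], n=79
χ² = (7−8.63)²/8.63 + (12−12.16)²/12.16 + (12−10.20)²/10.20 + (15−13.37)²/13.37 + (19−18.84)²/18.84 + (14−15.80)²/15.80 = 1.0332
df = 2
p-value (upper-tail) = 0.59655
At α=0.1: p ≥ α → fail to reject H₀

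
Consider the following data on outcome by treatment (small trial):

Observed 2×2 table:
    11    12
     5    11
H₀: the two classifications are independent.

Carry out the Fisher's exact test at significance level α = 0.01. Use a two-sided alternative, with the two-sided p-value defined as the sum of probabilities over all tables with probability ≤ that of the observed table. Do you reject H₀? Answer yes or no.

Margins: r₁=23, r₂=16, c₁=16, c₂=23, n=39
p_obs = C(23,11)·C(16,5)/C(39,16); sum pmf over tables with pmf ≤ p_obs
p-value (two-sided) = 0.34182
At α=0.01: p ≥ α → fail to reject H₀

reject H₀: no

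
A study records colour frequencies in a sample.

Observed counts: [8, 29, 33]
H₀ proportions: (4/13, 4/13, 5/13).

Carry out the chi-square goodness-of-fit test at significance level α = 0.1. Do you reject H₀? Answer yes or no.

n = 70; E_i = n·p_i = [21.54, 21.54, 26.92]
χ² = (8−21.54)²/21.54 + (29−21.54)²/21.54 + (33−26.92)²/26.92 = 12.4664
df = 2
p-value (upper-tail) = 0.00196
At α=0.1: p < α → reject H₀

reject H₀: yes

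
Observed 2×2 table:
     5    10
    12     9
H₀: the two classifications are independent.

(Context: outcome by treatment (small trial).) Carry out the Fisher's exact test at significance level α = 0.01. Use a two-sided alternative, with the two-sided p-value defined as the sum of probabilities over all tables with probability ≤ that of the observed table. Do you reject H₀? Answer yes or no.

reject H₀: no

Margins: r₁=15, r₂=21, c₁=17, c₂=19, n=36
p_obs = C(15,5)·C(21,12)/C(36,17); sum pmf over tables with pmf ≤ p_obs
p-value (two-sided) = 0.19221
At α=0.01: p ≥ α → fail to reject H₀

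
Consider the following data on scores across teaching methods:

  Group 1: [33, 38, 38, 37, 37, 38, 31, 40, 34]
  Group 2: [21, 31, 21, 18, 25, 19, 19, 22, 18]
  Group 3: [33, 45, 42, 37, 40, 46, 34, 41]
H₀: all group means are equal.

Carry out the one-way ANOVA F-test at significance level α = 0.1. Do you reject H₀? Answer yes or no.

Group means [36.22, 21.56, 39.75], grand mean 32.231
SSB = Σnᵢ(x̄ᵢ−x̄)² = 1621.338; SSW = ΣΣ(x−x̄ᵢ)² = 367.278
MSB = 1621.338/2 = 810.6688; MSW = 367.278/23 = 15.9686
F = MSB/MSW = 50.7664
df = (2, 23)
p-value (upper-tail) = 0.00000
At α=0.1: p < α → reject H₀

reject H₀: yes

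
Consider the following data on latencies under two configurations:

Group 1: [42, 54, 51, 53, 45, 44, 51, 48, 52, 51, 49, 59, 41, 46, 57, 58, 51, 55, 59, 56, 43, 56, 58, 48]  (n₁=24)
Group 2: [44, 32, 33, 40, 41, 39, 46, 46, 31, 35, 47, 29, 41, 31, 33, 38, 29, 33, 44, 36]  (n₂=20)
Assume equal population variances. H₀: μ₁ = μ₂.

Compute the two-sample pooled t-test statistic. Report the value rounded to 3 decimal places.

x̄₁=51.125, s₁=5.590, n₁=24
x̄₂=37.400, s₂=5.986, n₂=20
s_p² = [23·5.590² + 19·5.986²]/42 = 33.3196
SE = √(s_p²·(1/24+1/20)) = 1.7477
t = (51.125−37.400)/1.7477 = 7.8534
df = 42

test statistic = 7.853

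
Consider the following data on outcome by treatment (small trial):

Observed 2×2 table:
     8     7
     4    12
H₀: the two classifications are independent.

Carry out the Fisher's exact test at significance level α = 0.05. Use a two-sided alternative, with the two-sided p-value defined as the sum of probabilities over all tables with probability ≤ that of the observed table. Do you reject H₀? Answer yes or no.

Margins: r₁=15, r₂=16, c₁=12, c₂=19, n=31
p_obs = C(15,8)·C(16,4)/C(31,12); sum pmf over tables with pmf ≤ p_obs
p-value (two-sided) = 0.14888
At α=0.05: p ≥ α → fail to reject H₀

reject H₀: no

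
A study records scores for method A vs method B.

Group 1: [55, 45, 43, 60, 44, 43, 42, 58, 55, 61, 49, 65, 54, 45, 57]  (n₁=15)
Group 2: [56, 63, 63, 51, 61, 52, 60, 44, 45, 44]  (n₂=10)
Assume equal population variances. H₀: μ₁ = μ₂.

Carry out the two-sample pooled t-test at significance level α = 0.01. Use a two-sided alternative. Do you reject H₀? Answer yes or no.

reject H₀: no

x̄₁=51.733, s₁=7.695, n₁=15
x̄₂=53.900, s₂=7.781, n₂=10
s_p² = [14·7.695² + 9·7.781²]/23 = 59.7319
SE = √(s_p²·(1/15+1/10)) = 3.1552
t = (51.733−53.900)/3.1552 = -0.6867
df = 23
p-value (two-sided) = 0.49914
At α=0.01: p ≥ α → fail to reject H₀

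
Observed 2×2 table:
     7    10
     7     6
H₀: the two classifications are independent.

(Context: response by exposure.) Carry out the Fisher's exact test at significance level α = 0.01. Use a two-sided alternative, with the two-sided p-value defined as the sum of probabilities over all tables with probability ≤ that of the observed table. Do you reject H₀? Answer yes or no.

Margins: r₁=17, r₂=13, c₁=14, c₂=16, n=30
p_obs = C(17,7)·C(13,7)/C(30,14); sum pmf over tables with pmf ≤ p_obs
p-value (two-sided) = 0.71314
At α=0.01: p ≥ α → fail to reject H₀

reject H₀: no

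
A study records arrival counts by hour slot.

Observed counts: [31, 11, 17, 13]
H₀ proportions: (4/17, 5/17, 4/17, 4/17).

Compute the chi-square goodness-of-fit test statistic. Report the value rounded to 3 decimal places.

n = 72; E_i = n·p_i = [16.94, 21.18, 16.94, 16.94]
χ² = (31−16.94)²/16.94 + (11−21.18)²/21.18 + (17−16.94)²/16.94 + (13−16.94)²/16.94 = 17.4743
df = 3

test statistic = 17.474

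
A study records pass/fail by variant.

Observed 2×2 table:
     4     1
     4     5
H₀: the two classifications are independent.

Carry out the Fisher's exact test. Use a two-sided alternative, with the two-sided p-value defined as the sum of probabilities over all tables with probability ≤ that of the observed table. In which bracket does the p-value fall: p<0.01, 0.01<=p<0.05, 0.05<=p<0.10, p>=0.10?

p-value bracket: p>=0.10

Margins: r₁=5, r₂=9, c₁=8, c₂=6, n=14
p_obs = C(5,4)·C(9,4)/C(14,8); sum pmf over tables with pmf ≤ p_obs
p-value (two-sided) = 0.30070
→ bracket: p>=0.10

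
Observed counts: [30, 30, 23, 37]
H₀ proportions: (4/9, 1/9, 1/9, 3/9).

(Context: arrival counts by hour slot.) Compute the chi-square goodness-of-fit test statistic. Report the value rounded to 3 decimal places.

n = 120; E_i = n·p_i = [53.33, 13.33, 13.33, 40.00]
χ² = (30−53.33)²/53.33 + (30−13.33)²/13.33 + (23−13.33)²/13.33 + (37−40.00)²/40.00 = 38.2750
df = 3

test statistic = 38.275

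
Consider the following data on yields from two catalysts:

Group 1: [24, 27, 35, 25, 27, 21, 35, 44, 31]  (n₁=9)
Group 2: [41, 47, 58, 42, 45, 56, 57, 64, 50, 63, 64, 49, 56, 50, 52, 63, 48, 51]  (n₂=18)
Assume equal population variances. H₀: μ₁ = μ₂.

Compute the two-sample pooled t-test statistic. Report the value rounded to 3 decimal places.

x̄₁=29.889, s₁=7.132, n₁=9
x̄₂=53.111, s₂=7.395, n₂=18
s_p² = [8·7.132² + 17·7.395²]/25 = 53.4667
SE = √(s_p²·(1/9+1/18)) = 2.9851
t = (29.889−53.111)/2.9851 = -7.7793
df = 25

test statistic = -7.779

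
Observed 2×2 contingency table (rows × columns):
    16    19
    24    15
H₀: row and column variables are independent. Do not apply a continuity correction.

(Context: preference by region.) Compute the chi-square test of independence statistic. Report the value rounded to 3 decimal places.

test statistic = 1.860

Row totals [35, 39], col totals [40, 34], n=74
χ² = (16−18.92)²/18.92 + (19−16.08)²/16.08 + (24−21.08)²/21.08 + (15−17.92)²/17.92 = 1.8598
df = 1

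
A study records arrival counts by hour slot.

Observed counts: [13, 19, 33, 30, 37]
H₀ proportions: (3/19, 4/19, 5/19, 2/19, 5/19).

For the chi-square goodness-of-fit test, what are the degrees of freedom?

degrees of freedom = 4

df = k − 1 = 5 − 1 = 4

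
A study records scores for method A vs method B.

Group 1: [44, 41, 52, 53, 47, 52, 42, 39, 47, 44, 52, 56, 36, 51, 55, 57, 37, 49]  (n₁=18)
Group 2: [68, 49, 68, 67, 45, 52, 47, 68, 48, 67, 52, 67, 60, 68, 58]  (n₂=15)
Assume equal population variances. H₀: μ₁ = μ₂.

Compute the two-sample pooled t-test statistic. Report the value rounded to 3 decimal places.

x̄₁=47.444, s₁=6.582, n₁=18
x̄₂=58.933, s₂=9.169, n₂=15
s_p² = [17·6.582² + 14·9.169²]/31 = 61.7219
SE = √(s_p²·(1/18+1/15)) = 2.7466
t = (47.444−58.933)/2.7466 = -4.1830
df = 31

test statistic = -4.183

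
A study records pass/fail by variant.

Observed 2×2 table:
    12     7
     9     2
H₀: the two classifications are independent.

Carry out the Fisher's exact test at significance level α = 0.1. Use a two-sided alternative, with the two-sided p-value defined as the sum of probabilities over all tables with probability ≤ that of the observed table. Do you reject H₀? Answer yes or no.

Margins: r₁=19, r₂=11, c₁=21, c₂=9, n=30
p_obs = C(19,12)·C(11,9)/C(30,21); sum pmf over tables with pmf ≤ p_obs
p-value (two-sided) = 0.41889
At α=0.1: p ≥ α → fail to reject H₀

reject H₀: no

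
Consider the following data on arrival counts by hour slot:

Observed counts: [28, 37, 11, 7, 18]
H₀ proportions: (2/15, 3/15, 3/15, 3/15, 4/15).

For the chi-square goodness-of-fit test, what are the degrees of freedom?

df = k − 1 = 5 − 1 = 4

degrees of freedom = 4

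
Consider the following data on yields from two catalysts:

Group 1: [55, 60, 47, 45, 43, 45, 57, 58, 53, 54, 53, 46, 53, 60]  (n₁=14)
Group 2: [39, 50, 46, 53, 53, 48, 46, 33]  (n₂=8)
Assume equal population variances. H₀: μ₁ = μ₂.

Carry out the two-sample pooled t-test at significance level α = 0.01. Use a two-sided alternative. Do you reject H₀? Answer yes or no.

x̄₁=52.071, s₁=5.850, n₁=14
x̄₂=46.000, s₂=6.928, n₂=8
s_p² = [13·5.850² + 7·6.928²]/20 = 39.0464
SE = √(s_p²·(1/14+1/8)) = 2.7694
t = (52.071−46.000)/2.7694 = 2.1923
df = 20
p-value (two-sided) = 0.04036
At α=0.01: p ≥ α → fail to reject H₀

reject H₀: no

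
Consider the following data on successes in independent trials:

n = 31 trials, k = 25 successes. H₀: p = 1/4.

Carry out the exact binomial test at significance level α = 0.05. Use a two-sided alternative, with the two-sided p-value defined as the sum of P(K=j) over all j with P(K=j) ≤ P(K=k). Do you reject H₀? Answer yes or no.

reject H₀: yes

Exact binomial: n=31, k=25, p₀=1/4=0.2500
P(X=j) = C(n,j)·p₀^j·(1−p₀)^(n−j); p = Σ P(X=j) over j with P(X=j) ≤ P(X=25)
p-value (two-sided) = 0.00000
At α=0.05: p < α → reject H₀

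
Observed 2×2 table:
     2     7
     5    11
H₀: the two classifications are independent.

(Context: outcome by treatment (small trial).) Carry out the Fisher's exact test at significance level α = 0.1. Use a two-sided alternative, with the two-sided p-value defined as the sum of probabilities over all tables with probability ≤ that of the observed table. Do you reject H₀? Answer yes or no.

reject H₀: no

Margins: r₁=9, r₂=16, c₁=7, c₂=18, n=25
p_obs = C(9,2)·C(16,5)/C(25,7); sum pmf over tables with pmf ≤ p_obs
p-value (two-sided) = 1.00000
At α=0.1: p ≥ α → fail to reject H₀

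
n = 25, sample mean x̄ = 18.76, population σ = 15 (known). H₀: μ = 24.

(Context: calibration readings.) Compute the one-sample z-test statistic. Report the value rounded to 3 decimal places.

SE = σ/√n = 15/√25 = 3.0000
z = (x̄−μ₀)/SE = (18.76−24)/3.0000 = -1.7467

test statistic = -1.747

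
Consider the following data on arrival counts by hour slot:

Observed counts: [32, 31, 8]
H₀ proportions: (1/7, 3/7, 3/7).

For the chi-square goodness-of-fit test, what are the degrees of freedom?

degrees of freedom = 2

df = k − 1 = 3 − 1 = 2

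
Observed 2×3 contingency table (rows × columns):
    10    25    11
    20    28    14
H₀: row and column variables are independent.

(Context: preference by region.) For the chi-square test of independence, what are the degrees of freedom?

df = (r−1)(c−1) = (2−1)·(3−1) = 2

degrees of freedom = 2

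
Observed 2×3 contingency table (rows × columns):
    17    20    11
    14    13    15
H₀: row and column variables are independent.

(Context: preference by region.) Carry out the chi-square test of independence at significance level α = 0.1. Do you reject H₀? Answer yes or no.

reject H₀: no

Row totals [48, 42], col totals [31, 33, 26], n=90
χ² = (17−16.53)²/16.53 + (20−17.60)²/17.60 + (11−13.87)²/13.87 + (14−14.47)²/14.47 + (13−15.40)²/15.40 + (15−12.13)²/12.13 = 1.9994
df = 2
p-value (upper-tail) = 0.36798
At α=0.1: p ≥ α → fail to reject H₀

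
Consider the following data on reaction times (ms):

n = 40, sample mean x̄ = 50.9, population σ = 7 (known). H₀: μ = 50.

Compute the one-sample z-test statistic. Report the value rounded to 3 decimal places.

test statistic = 0.813

SE = σ/√n = 7/√40 = 1.1068
z = (x̄−μ₀)/SE = (50.9−50)/1.1068 = 0.8132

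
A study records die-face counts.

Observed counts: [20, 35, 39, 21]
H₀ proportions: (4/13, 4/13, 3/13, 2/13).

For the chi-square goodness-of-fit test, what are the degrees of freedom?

degrees of freedom = 3

df = k − 1 = 4 − 1 = 3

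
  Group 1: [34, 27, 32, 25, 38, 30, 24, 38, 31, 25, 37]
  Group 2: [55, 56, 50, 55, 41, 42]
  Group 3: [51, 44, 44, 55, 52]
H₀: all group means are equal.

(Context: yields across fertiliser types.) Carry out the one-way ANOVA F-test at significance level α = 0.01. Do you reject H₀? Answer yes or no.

Group means [31.00, 49.83, 49.20], grand mean 40.273
SSB = Σnᵢ(x̄ᵢ−x̄)² = 1892.730; SSW = ΣΣ(x−x̄ᵢ)² = 611.633
MSB = 1892.730/2 = 946.3652; MSW = 611.633/19 = 32.1912
F = MSB/MSW = 29.3982
df = (2, 19)
p-value (upper-tail) = 0.00000
At α=0.01: p < α → reject H₀

reject H₀: yes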